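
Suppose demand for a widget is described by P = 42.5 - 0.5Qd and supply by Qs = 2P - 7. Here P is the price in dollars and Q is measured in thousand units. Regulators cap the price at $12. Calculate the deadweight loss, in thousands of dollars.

Rearranging demand gives Qd = 85 - 2P. Equilibrium: 85 - 2P = 2P - 7, so 92 = 4P and P* = 23, Q* = 39.
The ceiling of 12 is below the equilibrium price 23, so it binds.
At P = 12: Qd = 85 - 2·12 = 61 and Qs = 2·12 - 7 = 17.
Quantity traded falls to 17. At Q = 17 the demand price is (85 - 17)/2 = 34 and the supply price is (7 + 17)/2 = 12.
Deadweight loss = ½ · (34 - 12) · (39 - 17) = ½ · 22 · 22 = 242.

242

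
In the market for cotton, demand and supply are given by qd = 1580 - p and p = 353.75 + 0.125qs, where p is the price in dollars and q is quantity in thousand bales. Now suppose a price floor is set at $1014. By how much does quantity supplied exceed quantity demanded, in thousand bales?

4716

Rearranging supply gives qs = 8p - 2830. Without the control the market clears where 1580 - p = 8p - 2830, i.e. p* = 490 and q* = 1090.
The floor of 1014 is above the equilibrium price 490, so it binds.
At p = 1014: qd = 1580 - 1014 = 566 and qs = 8·1014 - 2830 = 5282.
Surplus = qs - qd = 5282 - 566 = 4716.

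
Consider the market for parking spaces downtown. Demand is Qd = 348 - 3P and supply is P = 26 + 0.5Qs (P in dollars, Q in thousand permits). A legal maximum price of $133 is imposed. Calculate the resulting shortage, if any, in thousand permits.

Rearranging supply gives Qs = 2P - 52. Setting quantity demanded equal to quantity supplied, 348 - 3P = 2P - 52, gives P* = 80 and Q* = 108.
The ceiling of 133 is above the equilibrium price 80, so it is not binding; the market clears at P* = 80, Q* = 108.
Since the control does not bind, there is no shortage.

0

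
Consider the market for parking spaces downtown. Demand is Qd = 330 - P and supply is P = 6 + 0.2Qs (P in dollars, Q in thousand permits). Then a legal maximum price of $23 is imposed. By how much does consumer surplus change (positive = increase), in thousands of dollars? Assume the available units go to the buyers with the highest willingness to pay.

-13967.5

Rearranging supply gives Qs = 5P - 30. Setting quantity demanded equal to quantity supplied, 330 - P = 5P - 30, gives P* = 60 and Q* = 270.
Since 23 < 60, the ceiling is binding.
At P = 23: Qd = 330 - 23 = 307 and Qs = 5·23 - 30 = 85.
Consumer surplus without the control is ½ · (330 - 60) · 270 = 36450.
With the ceiling, 85 units are sold at 23 (assume they go to the highest-value buyers). The demand price at Q = 85 is 245, so CS = ½ · [(330 - 23) + (245 - 23)] · 85 = 22482.5.
Change in consumer surplus = 22482.5 - 36450 = -13967.5.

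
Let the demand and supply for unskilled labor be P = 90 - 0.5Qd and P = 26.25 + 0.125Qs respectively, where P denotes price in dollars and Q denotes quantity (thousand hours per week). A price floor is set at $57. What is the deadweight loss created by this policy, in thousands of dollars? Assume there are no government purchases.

405

Rearranging demand gives Qd = 180 - 2P; rearranging supply gives Qs = 8P - 210. In a free market, 180 - 2P = 8P - 210 gives the equilibrium P* = 39, Q* = 102.
Because the floor (57) lies above the market-clearing price, it is binding.
At P = 57: Qd = 180 - 2·57 = 66 and Qs = 8·57 - 210 = 246.
Quantity traded falls to 66. At Q = 66 the demand price is (180 - 66)/2 = 57 and the supply price is (210 + 66)/8 = 34.5.
Deadweight loss = ½ · (57 - 34.5) · (102 - 66) = ½ · 22.5 · 36 = 405.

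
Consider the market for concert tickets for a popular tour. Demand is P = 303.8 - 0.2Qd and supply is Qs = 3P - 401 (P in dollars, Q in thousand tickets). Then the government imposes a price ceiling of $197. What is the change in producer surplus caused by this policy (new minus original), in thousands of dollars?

Rearranging demand gives Qd = 1519 - 5P. Setting quantity demanded equal to quantity supplied, 1519 - 5P = 3P - 401, gives P* = 240 and Q* = 319.
Because the ceiling (197) lies below the market-clearing price, it is binding.
At P = 197: Qd = 1519 - 5·197 = 534 and Qs = 3·197 - 401 = 190.
Producer surplus without the control is ½ · (240 - 401/3) · 319 = 101761/6.
With the ceiling, producers sell 190 units at 197, so PS = ½ · (197 - 401/3) · 190 = 18050/3.
Change in producer surplus = 18050/3 - 101761/6 = -10943.5.

-10943.5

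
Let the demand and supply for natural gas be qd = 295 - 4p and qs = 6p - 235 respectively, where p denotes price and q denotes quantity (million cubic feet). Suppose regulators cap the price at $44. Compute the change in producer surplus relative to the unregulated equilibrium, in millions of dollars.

-504

In a free market, 295 - 4p = 6p - 235 gives the equilibrium p* = 53, q* = 83.
Since 44 < 53, the ceiling is binding.
At p = 44: qd = 295 - 4·44 = 119 and qs = 6·44 - 235 = 29.
Producer surplus without the control is ½ · (53 - 235/6) · 83 = 6889/12.
With the ceiling, producers sell 29 units at 44, so PS = ½ · (44 - 235/6) · 29 = 841/12.
Change in producer surplus = 841/12 - 6889/12 = -504.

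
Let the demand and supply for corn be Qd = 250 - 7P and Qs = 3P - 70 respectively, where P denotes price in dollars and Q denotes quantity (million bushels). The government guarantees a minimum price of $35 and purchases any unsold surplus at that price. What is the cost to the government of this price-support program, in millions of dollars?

1050

Without the control the market clears where 250 - 7P = 3P - 70, i.e. P* = 32 and Q* = 26.
Because the floor (35) lies above the market-clearing price, it is binding.
At P = 35: Qd = 250 - 7·35 = 5 and Qs = 3·35 - 70 = 35.
Surplus = Qs - Qd = 30.
Government expenditure = surplus × support price = 30 × 35 = 1050.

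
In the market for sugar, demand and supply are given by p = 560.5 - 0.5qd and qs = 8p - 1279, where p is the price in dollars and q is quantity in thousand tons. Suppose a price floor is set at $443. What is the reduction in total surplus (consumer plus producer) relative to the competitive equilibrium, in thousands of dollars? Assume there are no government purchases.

51511.25

Rearranging demand gives qd = 1121 - 2p. In a free market, 1121 - 2p = 8p - 1279 gives the equilibrium p* = 240, q* = 641.
Because the floor (443) lies above the market-clearing price, it is binding.
At p = 443: qd = 1121 - 2·443 = 235 and qs = 8·443 - 1279 = 2265.
Quantity traded falls to 235. At q = 235 the demand price is (1121 - 235)/2 = 443 and the supply price is (1279 + 235)/8 = 189.25.
Deadweight loss = ½ · (443 - 189.25) · (641 - 235) = ½ · 253.75 · 406 = 51511.25.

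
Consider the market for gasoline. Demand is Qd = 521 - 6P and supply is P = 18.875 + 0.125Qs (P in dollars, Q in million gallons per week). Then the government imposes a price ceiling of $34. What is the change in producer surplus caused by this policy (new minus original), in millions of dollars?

Rearranging supply gives Qs = 8P - 151. Equilibrium: 521 - 6P = 8P - 151, so 672 = 14P and P* = 48, Q* = 233.
Because the ceiling (34) lies below the market-clearing price, it is binding.
At P = 34: Qd = 521 - 6·34 = 317 and Qs = 8·34 - 151 = 121.
Producer surplus without the control is ½ · (48 - 18.875) · 233 = 3393.0625.
With the ceiling, producers sell 121 units at 34, so PS = ½ · (34 - 18.875) · 121 = 915.0625.
Change in producer surplus = 915.0625 - 3393.0625 = -2478.

-2478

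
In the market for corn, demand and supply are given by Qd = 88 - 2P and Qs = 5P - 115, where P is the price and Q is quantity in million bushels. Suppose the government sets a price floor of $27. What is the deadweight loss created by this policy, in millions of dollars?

0

Setting quantity demanded equal to quantity supplied, 88 - 2P = 5P - 115, gives P* = 29 and Q* = 30.
The floor of 27 is below the equilibrium price 29, so it is not binding; the market clears at P* = 29, Q* = 30.
Since the control does not bind, no trades are prevented and deadweight loss is zero.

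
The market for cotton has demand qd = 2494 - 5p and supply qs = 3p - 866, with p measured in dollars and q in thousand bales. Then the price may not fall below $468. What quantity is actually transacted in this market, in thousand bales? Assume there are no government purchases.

154

Without the control the market clears where 2494 - 5p = 3p - 866, i.e. p* = 420 and q* = 394.
Because the floor (468) lies above the market-clearing price, it is binding.
At p = 468: qd = 2494 - 5·468 = 154 and qs = 3·468 - 866 = 538.
The quantity actually transacted is the short side, demand: 154.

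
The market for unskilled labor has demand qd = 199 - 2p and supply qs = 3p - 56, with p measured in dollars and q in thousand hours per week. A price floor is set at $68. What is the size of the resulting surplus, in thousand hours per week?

Setting quantity demanded equal to quantity supplied, 199 - 2p = 3p - 56, gives p* = 51 and q* = 97.
Because the floor (68) lies above the market-clearing price, it is binding.
At p = 68: qd = 199 - 2·68 = 63 and qs = 3·68 - 56 = 148.
Surplus = qs - qd = 148 - 63 = 85.

85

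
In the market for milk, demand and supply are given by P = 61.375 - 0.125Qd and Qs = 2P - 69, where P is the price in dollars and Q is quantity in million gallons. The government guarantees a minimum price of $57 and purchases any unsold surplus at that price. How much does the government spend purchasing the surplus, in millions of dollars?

570

Rearranging demand gives Qd = 491 - 8P. In a free market, 491 - 8P = 2P - 69 gives the equilibrium P* = 56, Q* = 43.
Because the floor (57) lies above the market-clearing price, it is binding.
At P = 57: Qd = 491 - 8·57 = 35 and Qs = 2·57 - 69 = 45.
Surplus = Qs - Qd = 10.
Government expenditure = surplus × support price = 10 × 57 = 570.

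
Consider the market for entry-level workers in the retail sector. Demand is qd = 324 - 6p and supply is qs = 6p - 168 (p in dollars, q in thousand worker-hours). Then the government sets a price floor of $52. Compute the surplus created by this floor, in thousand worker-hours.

132

Setting quantity demanded equal to quantity supplied, 324 - 6p = 6p - 168, gives p* = 41 and q* = 78.
The floor of 52 is above the equilibrium price 41, so it binds.
At p = 52: qd = 324 - 6·52 = 12 and qs = 6·52 - 168 = 144.
Surplus = qs - qd = 144 - 12 = 132.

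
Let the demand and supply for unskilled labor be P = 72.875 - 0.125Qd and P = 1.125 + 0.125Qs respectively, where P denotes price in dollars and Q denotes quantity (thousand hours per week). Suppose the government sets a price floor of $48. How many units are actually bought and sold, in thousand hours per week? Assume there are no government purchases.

199

Rearranging demand gives Qd = 583 - 8P; rearranging supply gives Qs = 8P - 9. In a free market, 583 - 8P = 8P - 9 gives the equilibrium P* = 37, Q* = 287.
Because the floor (48) lies above the market-clearing price, it is binding.
At P = 48: Qd = 583 - 8·48 = 199 and Qs = 8·48 - 9 = 375.
The quantity actually transacted is the short side, demand: 199.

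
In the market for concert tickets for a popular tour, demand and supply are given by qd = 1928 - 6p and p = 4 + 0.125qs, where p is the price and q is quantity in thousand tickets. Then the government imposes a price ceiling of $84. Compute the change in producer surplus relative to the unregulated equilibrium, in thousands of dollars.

-48384

Rearranging supply gives qs = 8p - 32. In a free market, 1928 - 6p = 8p - 32 gives the equilibrium p* = 140, q* = 1088.
Because the ceiling (84) lies below the market-clearing price, it is binding.
At p = 84: qd = 1928 - 6·84 = 1424 and qs = 8·84 - 32 = 640.
Producer surplus without the control is ½ · (140 - 4) · 1088 = 73984.
With the ceiling, producers sell 640 units at 84, so PS = ½ · (84 - 4) · 640 = 25600.
Change in producer surplus = 25600 - 73984 = -48384.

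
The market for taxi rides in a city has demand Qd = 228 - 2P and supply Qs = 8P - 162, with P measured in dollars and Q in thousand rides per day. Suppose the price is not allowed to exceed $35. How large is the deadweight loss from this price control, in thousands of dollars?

320

Equilibrium: 228 - 2P = 8P - 162, so 390 = 10P and P* = 39, Q* = 150.
Since 35 < 39, the ceiling is binding.
At P = 35: Qd = 228 - 2·35 = 158 and Qs = 8·35 - 162 = 118.
Quantity traded falls to 118. At Q = 118 the demand price is (228 - 118)/2 = 55 and the supply price is (162 + 118)/8 = 35.
Deadweight loss = ½ · (55 - 35) · (150 - 118) = ½ · 20 · 32 = 320.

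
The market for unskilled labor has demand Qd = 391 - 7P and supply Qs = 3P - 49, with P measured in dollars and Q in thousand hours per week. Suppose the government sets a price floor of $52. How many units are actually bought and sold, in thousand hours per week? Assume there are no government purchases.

Equilibrium: 391 - 7P = 3P - 49, so 440 = 10P and P* = 44, Q* = 83.
The floor of 52 is above the equilibrium price 44, so it binds.
At P = 52: Qd = 391 - 7·52 = 27 and Qs = 3·52 - 49 = 107.
The quantity actually transacted is the short side, demand: 27.

27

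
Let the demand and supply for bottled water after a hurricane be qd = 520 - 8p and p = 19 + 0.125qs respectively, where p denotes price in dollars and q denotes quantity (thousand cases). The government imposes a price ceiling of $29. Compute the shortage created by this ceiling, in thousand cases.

Rearranging supply gives qs = 8p - 152. Without the control the market clears where 520 - 8p = 8p - 152, i.e. p* = 42 and q* = 184.
Because the ceiling (29) lies below the market-clearing price, it is binding.
At p = 29: qd = 520 - 8·29 = 288 and qs = 8·29 - 152 = 80.
Shortage = qd - qs = 288 - 80 = 208.

208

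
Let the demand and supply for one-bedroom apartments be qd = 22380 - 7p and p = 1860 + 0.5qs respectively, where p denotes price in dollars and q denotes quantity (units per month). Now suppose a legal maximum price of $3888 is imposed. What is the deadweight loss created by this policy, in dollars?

Rearranging supply gives qs = 2p - 3720. Equilibrium: 22380 - 7p = 2p - 3720, so 26100 = 9p and p* = 2900, q* = 2080.
Since 3888 is above p* = 2900, the ceiling does not bind and the free-market outcome prevails.
Since the control does not bind, no trades are prevented and deadweight loss is zero.

0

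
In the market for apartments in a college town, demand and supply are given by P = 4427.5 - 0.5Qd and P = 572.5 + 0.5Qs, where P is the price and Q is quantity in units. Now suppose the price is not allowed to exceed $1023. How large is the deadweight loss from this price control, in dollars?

4363058

Rearranging demand gives Qd = 8855 - 2P; rearranging supply gives Qs = 2P - 1145. Without the control the market clears where 8855 - 2P = 2P - 1145, i.e. P* = 2500 and Q* = 3855.
Because the ceiling (1023) lies below the market-clearing price, it is binding.
At P = 1023: Qd = 8855 - 2·1023 = 6809 and Qs = 2·1023 - 1145 = 901.
Quantity traded falls to 901. At Q = 901 the demand price is (8855 - 901)/2 = 3977 and the supply price is (1145 + 901)/2 = 1023.
Deadweight loss = ½ · (3977 - 1023) · (3855 - 901) = ½ · 2954 · 2954 = 4363058.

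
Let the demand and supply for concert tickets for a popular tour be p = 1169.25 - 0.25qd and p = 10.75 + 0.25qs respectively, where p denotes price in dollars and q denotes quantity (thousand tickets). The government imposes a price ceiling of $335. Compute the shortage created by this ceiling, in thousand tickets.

2040

Rearranging demand gives qd = 4677 - 4p; rearranging supply gives qs = 4p - 43. Without the control the market clears where 4677 - 4p = 4p - 43, i.e. p* = 590 and q* = 2317.
The ceiling of 335 is below the equilibrium price 590, so it binds.
At p = 335: qd = 4677 - 4·335 = 3337 and qs = 4·335 - 43 = 1297.
Shortage = qd - qs = 3337 - 1297 = 2040.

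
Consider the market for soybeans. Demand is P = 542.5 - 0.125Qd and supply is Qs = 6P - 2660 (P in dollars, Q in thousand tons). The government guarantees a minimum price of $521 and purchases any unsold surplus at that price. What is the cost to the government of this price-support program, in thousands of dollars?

Rearranging demand gives Qd = 4340 - 8P. Without the control the market clears where 4340 - 8P = 6P - 2660, i.e. P* = 500 and Q* = 340.
Since 521 > 500, the floor is binding.
At P = 521: Qd = 4340 - 8·521 = 172 and Qs = 6·521 - 2660 = 466.
Surplus = Qs - Qd = 294.
Government expenditure = surplus × support price = 294 × 521 = 153174.

153174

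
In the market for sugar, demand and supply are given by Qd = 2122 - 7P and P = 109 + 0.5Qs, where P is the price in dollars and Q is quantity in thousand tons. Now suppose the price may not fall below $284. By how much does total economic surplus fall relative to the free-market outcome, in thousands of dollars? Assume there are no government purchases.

Rearranging supply gives Qs = 2P - 218. In a free market, 2122 - 7P = 2P - 218 gives the equilibrium P* = 260, Q* = 302.
Since 284 > 260, the floor is binding.
At P = 284: Qd = 2122 - 7·284 = 134 and Qs = 2·284 - 218 = 350.
Quantity traded falls to 134. At Q = 134 the demand price is (2122 - 134)/7 = 284 and the supply price is (218 + 134)/2 = 176.
Deadweight loss = ½ · (284 - 176) · (302 - 134) = ½ · 108 · 168 = 9072.

9072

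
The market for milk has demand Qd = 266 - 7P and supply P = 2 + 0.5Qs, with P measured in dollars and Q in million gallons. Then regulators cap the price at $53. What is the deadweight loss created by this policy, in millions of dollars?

0

Rearranging supply gives Qs = 2P - 4. In a free market, 266 - 7P = 2P - 4 gives the equilibrium P* = 30, Q* = 56.
Since 53 is above P* = 30, the ceiling does not bind and the free-market outcome prevails.
Since the control does not bind, no trades are prevented and deadweight loss is zero.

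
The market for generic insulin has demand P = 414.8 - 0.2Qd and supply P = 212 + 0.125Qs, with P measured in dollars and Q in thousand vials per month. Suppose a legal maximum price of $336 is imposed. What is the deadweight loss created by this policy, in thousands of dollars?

0

Rearranging demand gives Qd = 2074 - 5P; rearranging supply gives Qs = 8P - 1696. Setting quantity demanded equal to quantity supplied, 2074 - 5P = 8P - 1696, gives P* = 290 and Q* = 624.
Since 336 is above P* = 290, the ceiling does not bind and the free-market outcome prevails.
Since the control does not bind, no trades are prevented and deadweight loss is zero.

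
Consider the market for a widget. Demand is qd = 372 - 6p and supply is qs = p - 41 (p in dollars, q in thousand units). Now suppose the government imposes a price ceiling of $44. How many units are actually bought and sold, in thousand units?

3

In a free market, 372 - 6p = p - 41 gives the equilibrium p* = 59, q* = 18.
Because the ceiling (44) lies below the market-clearing price, it is binding.
At p = 44: qd = 372 - 6·44 = 108 and qs = 44 - 41 = 3.
The quantity actually transacted is the short side, supply: 3.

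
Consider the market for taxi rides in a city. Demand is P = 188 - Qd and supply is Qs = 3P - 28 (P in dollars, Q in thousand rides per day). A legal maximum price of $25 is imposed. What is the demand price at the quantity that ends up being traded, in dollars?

141

Rearranging demand gives Qd = 188 - P. Without the control the market clears where 188 - P = 3P - 28, i.e. P* = 54 and Q* = 134.
Since 25 < 54, the ceiling is binding.
At P = 25: Qd = 188 - 25 = 163 and Qs = 3·25 - 28 = 47.
Only 47 units reach the market. On the demand curve, the marginal buyer's willingness to pay at Q = 47 is (188 - 47) = 141.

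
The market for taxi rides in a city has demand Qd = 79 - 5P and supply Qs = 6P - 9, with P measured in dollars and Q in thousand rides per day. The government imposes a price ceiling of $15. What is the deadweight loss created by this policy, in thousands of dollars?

Setting quantity demanded equal to quantity supplied, 79 - 5P = 6P - 9, gives P* = 8 and Q* = 39.
Since 15 is above P* = 8, the ceiling does not bind and the free-market outcome prevails.
Since the control does not bind, no trades are prevented and deadweight loss is zero.

0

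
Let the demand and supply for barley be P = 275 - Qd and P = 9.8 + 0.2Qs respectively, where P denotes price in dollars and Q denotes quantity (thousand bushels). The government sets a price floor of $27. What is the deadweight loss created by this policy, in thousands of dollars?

0

Rearranging demand gives Qd = 275 - P; rearranging supply gives Qs = 5P - 49. Without the control the market clears where 275 - P = 5P - 49, i.e. P* = 54 and Q* = 221.
Since 27 is below P* = 54, the floor does not bind and the free-market outcome prevails.
Since the control does not bind, no trades are prevented and deadweight loss is zero.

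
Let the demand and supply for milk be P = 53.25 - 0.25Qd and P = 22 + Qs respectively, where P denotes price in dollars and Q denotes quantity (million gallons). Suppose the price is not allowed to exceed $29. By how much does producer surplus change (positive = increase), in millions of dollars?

-288

Rearranging demand gives Qd = 213 - 4P; rearranging supply gives Qs = P - 22. Setting quantity demanded equal to quantity supplied, 213 - 4P = P - 22, gives P* = 47 and Q* = 25.
Since 29 < 47, the ceiling is binding.
At P = 29: Qd = 213 - 4·29 = 97 and Qs = 29 - 22 = 7.
Producer surplus without the control is ½ · (47 - 22) · 25 = 312.5.
With the ceiling, producers sell 7 units at 29, so PS = ½ · (29 - 22) · 7 = 24.5.
Change in producer surplus = 24.5 - 312.5 = -288.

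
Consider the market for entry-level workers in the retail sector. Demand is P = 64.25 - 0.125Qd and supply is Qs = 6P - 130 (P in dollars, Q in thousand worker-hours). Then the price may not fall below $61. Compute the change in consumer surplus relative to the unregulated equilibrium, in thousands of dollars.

Rearranging demand gives Qd = 514 - 8P. Equilibrium: 514 - 8P = 6P - 130, so 644 = 14P and P* = 46, Q* = 146.
The floor of 61 is above the equilibrium price 46, so it binds.
At P = 61: Qd = 514 - 8·61 = 26 and Qs = 6·61 - 130 = 236.
Consumer surplus without the control is ½ · (64.25 - 46) · 146 = 1332.25.
With the floor, consumers buy 26 units at 61, so CS = ½ · (64.25 - 61) · 26 = 42.25.
Change in consumer surplus = 42.25 - 1332.25 = -1290.

-1290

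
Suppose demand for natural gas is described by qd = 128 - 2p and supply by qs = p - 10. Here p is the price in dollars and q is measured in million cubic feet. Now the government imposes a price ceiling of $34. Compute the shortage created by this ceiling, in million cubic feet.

Without the control the market clears where 128 - 2p = p - 10, i.e. p* = 46 and q* = 36.
The ceiling of 34 is below the equilibrium price 46, so it binds.
At p = 34: qd = 128 - 2·34 = 60 and qs = 34 - 10 = 24.
Shortage = qd - qs = 60 - 24 = 36.

36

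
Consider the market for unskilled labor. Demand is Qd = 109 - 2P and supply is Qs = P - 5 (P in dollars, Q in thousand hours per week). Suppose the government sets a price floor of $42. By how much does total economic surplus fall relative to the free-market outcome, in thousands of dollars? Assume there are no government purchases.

48

Setting quantity demanded equal to quantity supplied, 109 - 2P = P - 5, gives P* = 38 and Q* = 33.
Since 42 > 38, the floor is binding.
At P = 42: Qd = 109 - 2·42 = 25 and Qs = 42 - 5 = 37.
Quantity traded falls to 25. At Q = 25 the demand price is (109 - 25)/2 = 42 and the supply price is 5 + 25 = 30.
Deadweight loss = ½ · (42 - 30) · (33 - 25) = ½ · 12 · 8 = 48.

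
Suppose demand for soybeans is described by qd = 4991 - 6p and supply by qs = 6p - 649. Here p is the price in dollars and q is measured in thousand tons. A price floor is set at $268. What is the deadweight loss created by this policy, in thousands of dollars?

In a free market, 4991 - 6p = 6p - 649 gives the equilibrium p* = 470, q* = 2171.
Since 268 is below p* = 470, the floor does not bind and the free-market outcome prevails.
Since the control does not bind, no trades are prevented and deadweight loss is zero.

0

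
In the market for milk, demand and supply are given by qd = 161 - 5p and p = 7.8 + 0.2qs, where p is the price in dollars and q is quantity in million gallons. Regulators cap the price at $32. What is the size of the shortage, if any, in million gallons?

Rearranging supply gives qs = 5p - 39. Equilibrium: 161 - 5p = 5p - 39, so 200 = 10p and p* = 20, q* = 61.
The ceiling of 32 is above the equilibrium price 20, so it is not binding; the market clears at p* = 20, q* = 61.
Since the control does not bind, there is no shortage.

0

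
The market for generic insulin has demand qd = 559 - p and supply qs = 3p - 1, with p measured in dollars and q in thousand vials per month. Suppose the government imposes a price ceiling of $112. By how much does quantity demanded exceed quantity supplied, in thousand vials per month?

In a free market, 559 - p = 3p - 1 gives the equilibrium p* = 140, q* = 419.
Because the ceiling (112) lies below the market-clearing price, it is binding.
At p = 112: qd = 559 - 112 = 447 and qs = 3·112 - 1 = 335.
Shortage = qd - qs = 447 - 335 = 112.

112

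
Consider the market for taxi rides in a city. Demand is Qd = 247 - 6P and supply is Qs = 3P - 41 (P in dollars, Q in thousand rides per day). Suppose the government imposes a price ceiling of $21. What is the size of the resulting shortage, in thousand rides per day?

99

Without the control the market clears where 247 - 6P = 3P - 41, i.e. P* = 32 and Q* = 55.
Since 21 < 32, the ceiling is binding.
At P = 21: Qd = 247 - 6·21 = 121 and Qs = 3·21 - 41 = 22.
Shortage = Qd - Qs = 121 - 22 = 99.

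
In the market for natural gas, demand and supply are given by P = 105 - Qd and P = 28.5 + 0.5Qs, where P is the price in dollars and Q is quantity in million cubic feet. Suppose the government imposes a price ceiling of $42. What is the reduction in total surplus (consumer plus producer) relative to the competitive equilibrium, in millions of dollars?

432

Rearranging demand gives Qd = 105 - P; rearranging supply gives Qs = 2P - 57. Without the control the market clears where 105 - P = 2P - 57, i.e. P* = 54 and Q* = 51.
The ceiling of 42 is below the equilibrium price 54, so it binds.
At P = 42: Qd = 105 - 42 = 63 and Qs = 2·42 - 57 = 27.
Quantity traded falls to 27. At Q = 27 the demand price is 105 - 27 = 78 and the supply price is (57 + 27)/2 = 42.
Deadweight loss = ½ · (78 - 42) · (51 - 27) = ½ · 36 · 24 = 432.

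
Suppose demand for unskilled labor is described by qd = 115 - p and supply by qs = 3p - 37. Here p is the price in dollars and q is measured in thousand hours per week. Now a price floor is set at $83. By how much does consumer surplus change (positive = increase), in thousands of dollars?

-2452.5

Without the control the market clears where 115 - p = 3p - 37, i.e. p* = 38 and q* = 77.
Because the floor (83) lies above the market-clearing price, it is binding.
At p = 83: qd = 115 - 83 = 32 and qs = 3·83 - 37 = 212.
Consumer surplus without the control is ½ · (115 - 38) · 77 = 2964.5.
With the floor, consumers buy 32 units at 83, so CS = ½ · (115 - 83) · 32 = 512.
Change in consumer surplus = 512 - 2964.5 = -2452.5.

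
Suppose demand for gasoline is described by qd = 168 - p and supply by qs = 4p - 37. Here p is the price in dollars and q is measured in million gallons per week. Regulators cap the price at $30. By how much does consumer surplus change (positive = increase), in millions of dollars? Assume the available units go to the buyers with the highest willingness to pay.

-55

Setting quantity demanded equal to quantity supplied, 168 - p = 4p - 37, gives p* = 41 and q* = 127.
Because the ceiling (30) lies below the market-clearing price, it is binding.
At p = 30: qd = 168 - 30 = 138 and qs = 4·30 - 37 = 83.
Consumer surplus without the control is ½ · (168 - 41) · 127 = 8064.5.
With the ceiling, 83 units are sold at 30 (assume they go to the highest-value buyers). The demand price at q = 83 is 85, so CS = ½ · [(168 - 30) + (85 - 30)] · 83 = 8009.5.
Change in consumer surplus = 8009.5 - 8064.5 = -55.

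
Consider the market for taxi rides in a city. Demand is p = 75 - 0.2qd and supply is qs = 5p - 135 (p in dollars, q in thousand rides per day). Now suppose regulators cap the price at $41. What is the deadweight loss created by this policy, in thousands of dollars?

Rearranging demand gives qd = 375 - 5p. Equilibrium: 375 - 5p = 5p - 135, so 510 = 10p and p* = 51, q* = 120.
The ceiling of 41 is below the equilibrium price 51, so it binds.
At p = 41: qd = 375 - 5·41 = 170 and qs = 5·41 - 135 = 70.
Quantity traded falls to 70. At q = 70 the demand price is (375 - 70)/5 = 61 and the supply price is (135 + 70)/5 = 41.
Deadweight loss = ½ · (61 - 41) · (120 - 70) = ½ · 20 · 50 = 500.

500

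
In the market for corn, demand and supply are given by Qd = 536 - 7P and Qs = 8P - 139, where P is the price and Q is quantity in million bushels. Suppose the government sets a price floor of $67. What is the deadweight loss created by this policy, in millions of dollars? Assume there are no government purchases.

3176.25

Setting quantity demanded equal to quantity supplied, 536 - 7P = 8P - 139, gives P* = 45 and Q* = 221.
Because the floor (67) lies above the market-clearing price, it is binding.
At P = 67: Qd = 536 - 7·67 = 67 and Qs = 8·67 - 139 = 397.
Quantity traded falls to 67. At Q = 67 the demand price is (536 - 67)/7 = 67 and the supply price is (139 + 67)/8 = 25.75.
Deadweight loss = ½ · (67 - 25.75) · (221 - 67) = ½ · 41.25 · 154 = 3176.25.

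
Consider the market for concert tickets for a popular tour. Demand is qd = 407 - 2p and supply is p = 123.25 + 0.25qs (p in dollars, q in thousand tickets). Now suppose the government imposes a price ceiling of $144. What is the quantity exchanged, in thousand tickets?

83

Rearranging supply gives qs = 4p - 493. In a free market, 407 - 2p = 4p - 493 gives the equilibrium p* = 150, q* = 107.
Since 144 < 150, the ceiling is binding.
At p = 144: qd = 407 - 2·144 = 119 and qs = 4·144 - 493 = 83.
The quantity actually transacted is the short side, supply: 83.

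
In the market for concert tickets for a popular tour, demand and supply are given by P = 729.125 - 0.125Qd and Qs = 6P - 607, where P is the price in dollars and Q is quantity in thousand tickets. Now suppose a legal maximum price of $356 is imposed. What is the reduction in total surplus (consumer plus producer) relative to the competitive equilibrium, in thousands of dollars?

Rearranging demand gives Qd = 5833 - 8P. In a free market, 5833 - 8P = 6P - 607 gives the equilibrium P* = 460, Q* = 2153.
Because the ceiling (356) lies below the market-clearing price, it is binding.
At P = 356: Qd = 5833 - 8·356 = 2985 and Qs = 6·356 - 607 = 1529.
Quantity traded falls to 1529. At Q = 1529 the demand price is (5833 - 1529)/8 = 538 and the supply price is (607 + 1529)/6 = 356.
Deadweight loss = ½ · (538 - 356) · (2153 - 1529) = ½ · 182 · 624 = 56784.

56784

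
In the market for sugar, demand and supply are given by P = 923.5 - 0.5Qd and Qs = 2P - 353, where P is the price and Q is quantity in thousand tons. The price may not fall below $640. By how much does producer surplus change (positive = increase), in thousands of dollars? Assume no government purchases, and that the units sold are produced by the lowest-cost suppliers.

Rearranging demand gives Qd = 1847 - 2P. In a free market, 1847 - 2P = 2P - 353 gives the equilibrium P* = 550, Q* = 747.
Because the floor (640) lies above the market-clearing price, it is binding.
At P = 640: Qd = 1847 - 2·640 = 567 and Qs = 2·640 - 353 = 927.
Producer surplus without the control is ½ · (550 - 176.5) · 747 = 139502.25.
With the floor, 567 units are sold at 640. The supply price at Q = 567 is 460, so PS = ½ · [(640 - 176.5) + (640 - 460)] · 567 = 182432.25.
Change in producer surplus = 182432.25 - 139502.25 = 42930.

42930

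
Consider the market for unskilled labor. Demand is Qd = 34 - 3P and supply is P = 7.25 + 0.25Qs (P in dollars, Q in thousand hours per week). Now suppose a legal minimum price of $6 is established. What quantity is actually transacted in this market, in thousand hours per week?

7

Rearranging supply gives Qs = 4P - 29. Without the control the market clears where 34 - 3P = 4P - 29, i.e. P* = 9 and Q* = 7.
Since 6 is below P* = 9, the floor does not bind and the free-market outcome prevails.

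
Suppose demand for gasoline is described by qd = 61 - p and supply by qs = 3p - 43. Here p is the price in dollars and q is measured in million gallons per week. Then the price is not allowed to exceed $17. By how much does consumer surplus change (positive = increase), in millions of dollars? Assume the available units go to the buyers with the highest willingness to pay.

-292.5

Setting quantity demanded equal to quantity supplied, 61 - p = 3p - 43, gives p* = 26 and q* = 35.
The ceiling of 17 is below the equilibrium price 26, so it binds.
At p = 17: qd = 61 - 17 = 44 and qs = 3·17 - 43 = 8.
Consumer surplus without the control is ½ · (61 - 26) · 35 = 612.5.
With the ceiling, 8 units are sold at 17 (assume they go to the highest-value buyers). The demand price at q = 8 is 53, so CS = ½ · [(61 - 17) + (53 - 17)] · 8 = 320.
Change in consumer surplus = 320 - 612.5 = -292.5.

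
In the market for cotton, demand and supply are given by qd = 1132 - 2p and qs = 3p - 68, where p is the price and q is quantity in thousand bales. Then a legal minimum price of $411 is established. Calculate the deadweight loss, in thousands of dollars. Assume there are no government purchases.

48735

In a free market, 1132 - 2p = 3p - 68 gives the equilibrium p* = 240, q* = 652.
Because the floor (411) lies above the market-clearing price, it is binding.
At p = 411: qd = 1132 - 2·411 = 310 and qs = 3·411 - 68 = 1165.
Quantity traded falls to 310. At q = 310 the demand price is (1132 - 310)/2 = 411 and the supply price is (68 + 310)/3 = 126.
Deadweight loss = ½ · (411 - 126) · (652 - 310) = ½ · 285 · 342 = 48735.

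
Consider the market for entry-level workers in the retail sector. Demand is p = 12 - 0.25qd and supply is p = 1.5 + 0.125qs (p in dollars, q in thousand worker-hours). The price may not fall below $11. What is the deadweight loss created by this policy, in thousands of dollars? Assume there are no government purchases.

Rearranging demand gives qd = 48 - 4p; rearranging supply gives qs = 8p - 12. Equilibrium: 48 - 4p = 8p - 12, so 60 = 12p and p* = 5, q* = 28.
The floor of 11 is above the equilibrium price 5, so it binds.
At p = 11: qd = 48 - 4·11 = 4 and qs = 8·11 - 12 = 76.
Quantity traded falls to 4. At q = 4 the demand price is (48 - 4)/4 = 11 and the supply price is (12 + 4)/8 = 2.
Deadweight loss = ½ · (11 - 2) · (28 - 4) = ½ · 9 · 24 = 108.

108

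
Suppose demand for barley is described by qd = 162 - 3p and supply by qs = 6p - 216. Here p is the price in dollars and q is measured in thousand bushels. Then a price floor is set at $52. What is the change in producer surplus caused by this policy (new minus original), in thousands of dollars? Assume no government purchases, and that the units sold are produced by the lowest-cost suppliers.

-15

Without the control the market clears where 162 - 3p = 6p - 216, i.e. p* = 42 and q* = 36.
Since 52 > 42, the floor is binding.
At p = 52: qd = 162 - 3·52 = 6 and qs = 6·52 - 216 = 96.
Producer surplus without the control is ½ · (42 - 36) · 36 = 108.
With the floor, 6 units are sold at 52. The supply price at q = 6 is 37, so PS = ½ · [(52 - 36) + (52 - 37)] · 6 = 93.
Change in producer surplus = 93 - 108 = -15.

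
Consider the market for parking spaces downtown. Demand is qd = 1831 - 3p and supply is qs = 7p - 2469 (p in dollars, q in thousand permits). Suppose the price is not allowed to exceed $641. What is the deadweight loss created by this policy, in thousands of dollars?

Equilibrium: 1831 - 3p = 7p - 2469, so 4300 = 10p and p* = 430, q* = 541.
The ceiling of 641 is above the equilibrium price 430, so it is not binding; the market clears at p* = 430, q* = 541.
Since the control does not bind, no trades are prevented and deadweight loss is zero.

0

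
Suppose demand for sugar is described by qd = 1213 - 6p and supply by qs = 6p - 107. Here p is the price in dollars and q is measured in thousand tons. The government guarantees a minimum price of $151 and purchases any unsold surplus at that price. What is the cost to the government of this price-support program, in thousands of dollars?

74292

Without the control the market clears where 1213 - 6p = 6p - 107, i.e. p* = 110 and q* = 553.
Since 151 > 110, the floor is binding.
At p = 151: qd = 1213 - 6·151 = 307 and qs = 6·151 - 107 = 799.
Surplus = qs - qd = 492.
Government expenditure = surplus × support price = 492 × 151 = 74292.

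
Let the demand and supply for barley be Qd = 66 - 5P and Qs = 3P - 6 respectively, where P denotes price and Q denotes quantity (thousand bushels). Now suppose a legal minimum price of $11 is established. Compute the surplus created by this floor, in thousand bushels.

16

In a free market, 66 - 5P = 3P - 6 gives the equilibrium P* = 9, Q* = 21.
Because the floor (11) lies above the market-clearing price, it is binding.
At P = 11: Qd = 66 - 5·11 = 11 and Qs = 3·11 - 6 = 27.
Surplus = Qs - Qd = 27 - 11 = 16.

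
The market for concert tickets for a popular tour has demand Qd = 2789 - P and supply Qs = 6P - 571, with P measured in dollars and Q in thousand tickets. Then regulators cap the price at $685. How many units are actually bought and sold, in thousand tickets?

2309

Without the control the market clears where 2789 - P = 6P - 571, i.e. P* = 480 and Q* = 2309.
Since 685 is above P* = 480, the ceiling does not bind and the free-market outcome prevails.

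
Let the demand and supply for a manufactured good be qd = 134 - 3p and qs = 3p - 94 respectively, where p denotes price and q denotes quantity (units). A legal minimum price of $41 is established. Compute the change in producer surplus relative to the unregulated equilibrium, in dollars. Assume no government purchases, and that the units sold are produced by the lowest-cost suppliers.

Without the control the market clears where 134 - 3p = 3p - 94, i.e. p* = 38 and q* = 20.
The floor of 41 is above the equilibrium price 38, so it binds.
At p = 41: qd = 134 - 3·41 = 11 and qs = 3·41 - 94 = 29.
Producer surplus without the control is ½ · (38 - 94/3) · 20 = 200/3.
With the floor, 11 units are sold at 41. The supply price at q = 11 is 35, so PS = ½ · [(41 - 94/3) + (41 - 35)] · 11 = 517/6.
Change in producer surplus = 517/6 - 200/3 = 19.5.

19.5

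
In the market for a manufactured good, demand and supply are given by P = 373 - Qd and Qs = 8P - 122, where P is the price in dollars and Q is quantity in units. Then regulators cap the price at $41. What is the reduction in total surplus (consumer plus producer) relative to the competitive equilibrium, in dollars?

7056

Rearranging demand gives Qd = 373 - P. Setting quantity demanded equal to quantity supplied, 373 - P = 8P - 122, gives P* = 55 and Q* = 318.
Since 41 < 55, the ceiling is binding.
At P = 41: Qd = 373 - 41 = 332 and Qs = 8·41 - 122 = 206.
Quantity traded falls to 206. At Q = 206 the demand price is 373 - 206 = 167 and the supply price is (122 + 206)/8 = 41.
Deadweight loss = ½ · (167 - 41) · (318 - 206) = ½ · 126 · 112 = 7056.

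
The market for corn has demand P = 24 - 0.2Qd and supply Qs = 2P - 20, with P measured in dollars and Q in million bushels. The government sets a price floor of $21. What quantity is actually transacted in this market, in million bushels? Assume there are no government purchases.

Rearranging demand gives Qd = 120 - 5P. In a free market, 120 - 5P = 2P - 20 gives the equilibrium P* = 20, Q* = 20.
Because the floor (21) lies above the market-clearing price, it is binding.
At P = 21: Qd = 120 - 5·21 = 15 and Qs = 2·21 - 20 = 22.
The quantity actually transacted is the short side, demand: 15.

15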